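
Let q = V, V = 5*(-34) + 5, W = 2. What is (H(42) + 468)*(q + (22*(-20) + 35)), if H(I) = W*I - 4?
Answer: -312360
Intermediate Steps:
H(I) = -4 + 2*I (H(I) = 2*I - 4 = -4 + 2*I)
V = -165 (V = -170 + 5 = -165)
q = -165
(H(42) + 468)*(q + (22*(-20) + 35)) = ((-4 + 2*42) + 468)*(-165 + (22*(-20) + 35)) = ((-4 + 84) + 468)*(-165 + (-440 + 35)) = (80 + 468)*(-165 - 405) = 548*(-570) = -312360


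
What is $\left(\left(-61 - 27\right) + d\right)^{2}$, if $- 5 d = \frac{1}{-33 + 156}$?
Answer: $\frac{2929082641}{378225} \approx 7744.3$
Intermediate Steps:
$d = - \frac{1}{615}$ ($d = - \frac{1}{5 \left(-33 + 156\right)} = - \frac{1}{5 \cdot 123} = \left(- \frac{1}{5}\right) \frac{1}{123} = - \frac{1}{615} \approx -0.001626$)
$\left(\left(-61 - 27\right) + d\right)^{2} = \left(\left(-61 - 27\right) - \frac{1}{615}\right)^{2} = \left(-88 - \frac{1}{615}\right)^{2} = \left(- \frac{54121}{615}\right)^{2} = \frac{2929082641}{378225}$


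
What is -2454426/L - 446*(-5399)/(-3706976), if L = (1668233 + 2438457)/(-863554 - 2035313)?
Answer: 55410349816141457/31981935440 ≈ 1.7326e+6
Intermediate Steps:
L = -4106690/2898867 (L = 4106690/(-2898867) = 4106690*(-1/2898867) = -4106690/2898867 ≈ -1.4167)
-2454426/L - 446*(-5399)/(-3706976) = -2454426/(-4106690/2898867) - 446*(-5399)/(-3706976) = -2454426*(-2898867/4106690) + 2407954*(-1/3706976) = 209266309863/120785 - 1203977/1853488 = 55410349816141457/31981935440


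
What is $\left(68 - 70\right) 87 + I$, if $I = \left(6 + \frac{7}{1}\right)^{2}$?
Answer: $-5$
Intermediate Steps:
$I = 169$ ($I = \left(6 + 7 \cdot 1\right)^{2} = \left(6 + 7\right)^{2} = 13^{2} = 169$)
$\left(68 - 70\right) 87 + I = \left(68 - 70\right) 87 + 169 = \left(-2\right) 87 + 169 = -174 + 169 = -5$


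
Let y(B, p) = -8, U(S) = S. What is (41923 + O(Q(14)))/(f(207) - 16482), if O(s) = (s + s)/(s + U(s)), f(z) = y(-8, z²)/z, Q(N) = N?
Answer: -4339134/1705891 ≈ -2.5436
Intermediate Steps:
f(z) = -8/z
O(s) = 1 (O(s) = (s + s)/(s + s) = (2*s)/((2*s)) = (2*s)*(1/(2*s)) = 1)
(41923 + O(Q(14)))/(f(207) - 16482) = (41923 + 1)/(-8/207 - 16482) = 41924/(-8*1/207 - 16482) = 41924/(-8/207 - 16482) = 41924/(-3411782/207) = 41924*(-207/3411782) = -4339134/1705891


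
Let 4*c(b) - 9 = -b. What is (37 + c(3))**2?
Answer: 5929/4 ≈ 1482.3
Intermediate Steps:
c(b) = 9/4 - b/4 (c(b) = 9/4 + (-b)/4 = 9/4 - b/4)
(37 + c(3))**2 = (37 + (9/4 - 1/4*3))**2 = (37 + (9/4 - 3/4))**2 = (37 + 3/2)**2 = (77/2)**2 = 5929/4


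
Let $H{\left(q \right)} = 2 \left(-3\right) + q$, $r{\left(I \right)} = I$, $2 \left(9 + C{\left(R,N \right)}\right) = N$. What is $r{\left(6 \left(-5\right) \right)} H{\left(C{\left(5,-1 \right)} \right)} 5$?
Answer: $2325$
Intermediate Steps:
$C{\left(R,N \right)} = -9 + \frac{N}{2}$
$H{\left(q \right)} = -6 + q$
$r{\left(6 \left(-5\right) \right)} H{\left(C{\left(5,-1 \right)} \right)} 5 = 6 \left(-5\right) \left(-6 + \left(-9 + \frac{1}{2} \left(-1\right)\right)\right) 5 = - 30 \left(-6 - \frac{19}{2}\right) 5 = \left(-30\right) \left(- \frac{31}{2}\right) 5 = 465 \cdot 5 = 2325$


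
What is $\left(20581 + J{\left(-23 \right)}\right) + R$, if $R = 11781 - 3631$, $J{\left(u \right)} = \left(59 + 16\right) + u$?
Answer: $28783$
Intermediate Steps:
$J{\left(u \right)} = 75 + u$
$R = 8150$
$\left(20581 + J{\left(-23 \right)}\right) + R = \left(20581 + \left(75 - 23\right)\right) + 8150 = \left(20581 + 52\right) + 8150 = 20633 + 8150 = 28783$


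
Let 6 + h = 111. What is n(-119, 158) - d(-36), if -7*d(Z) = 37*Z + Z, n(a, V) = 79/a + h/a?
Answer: -23440/119 ≈ -196.97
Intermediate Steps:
h = 105 (h = -6 + 111 = 105)
n(a, V) = 184/a (n(a, V) = 79/a + 105/a = 184/a)
d(Z) = -38*Z/7 (d(Z) = -(37*Z + Z)/7 = -38*Z/7)
n(-119, 158) - d(-36) = 184/(-119) - (-38)*(-36)/7 = 184*(-1/119) - 1*1368/7 = -184/119 - 1368/7 = -23440/119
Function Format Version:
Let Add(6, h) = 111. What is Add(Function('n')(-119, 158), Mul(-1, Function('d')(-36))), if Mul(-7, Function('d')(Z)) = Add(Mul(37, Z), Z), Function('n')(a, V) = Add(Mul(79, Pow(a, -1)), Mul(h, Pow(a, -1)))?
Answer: Rational(-23440, 119) ≈ -196.97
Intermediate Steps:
h = 105 (h = Add(-6, 111) = 105)
Function('n')(a, V) = Mul(184, Pow(a, -1)) (Function('n')(a, V) = Add(Mul(79, Pow(a, -1)), Mul(105, Pow(a, -1))) = Mul(184, Pow(a, -1)))
Function('d')(Z) = Mul(Rational(-38, 7), Z) (Function('d')(Z) = Mul(Rational(-1, 7), Add(Mul(37, Z), Z)) = Mul(Rational(-1, 7), Mul(38, Z)) = Mul(Rational(-38, 7), Z))
Add(Function('n')(-119, 158), Mul(-1, Function('d')(-36))) = Add(Mul(184, Pow(-119, -1)), Mul(-1, Mul(Rational(-38, 7), -36))) = Add(Mul(184, Rational(-1, 119)), Mul(-1, Rational(1368, 7))) = Add(Rational(-184, 119), Rational(-1368, 7)) = Rational(-23440, 119)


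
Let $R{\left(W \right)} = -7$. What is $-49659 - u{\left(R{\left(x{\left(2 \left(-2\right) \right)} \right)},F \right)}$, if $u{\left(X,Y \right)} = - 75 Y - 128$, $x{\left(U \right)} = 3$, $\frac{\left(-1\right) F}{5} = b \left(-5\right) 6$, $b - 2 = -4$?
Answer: $-72031$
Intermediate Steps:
$b = -2$ ($b = 2 - 4 = -2$)
$F = -300$ ($F = - 5 \left(-2\right) \left(-5\right) 6 = - 5 \cdot 10 \cdot 6 = \left(-5\right) 60 = -300$)
$u{\left(X,Y \right)} = -128 - 75 Y$
$-49659 - u{\left(R{\left(x{\left(2 \left(-2\right) \right)} \right)},F \right)} = -49659 - \left(-128 - -22500\right) = -49659 - \left(-128 + 22500\right) = -49659 - 22372 = -72031$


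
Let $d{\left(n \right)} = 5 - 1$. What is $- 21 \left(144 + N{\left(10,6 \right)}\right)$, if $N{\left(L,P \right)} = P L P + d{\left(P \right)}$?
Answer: $-10668$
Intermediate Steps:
$d{\left(n \right)} = 4$ ($d{\left(n \right)} = 5 - 1 = 4$)
$N{\left(L,P \right)} = 4 + L P^{2}$ ($N{\left(L,P \right)} = P L P + 4 = L P P + 4 = L P^{2} + 4 = 4 + L P^{2}$)
$- 21 \left(144 + N{\left(10,6 \right)}\right) = - 21 \left(144 + \left(4 + 10 \cdot 6^{2}\right)\right) = - 21 \left(144 + \left(4 + 10 \cdot 36\right)\right) = - 21 \left(144 + \left(4 + 360\right)\right) = - 21 \left(144 + 364\right) = \left(-21\right) 508 = -10668$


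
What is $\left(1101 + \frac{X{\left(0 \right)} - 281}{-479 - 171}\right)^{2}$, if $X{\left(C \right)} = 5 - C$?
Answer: $\frac{128137509369}{105625} \approx 1.2131 \cdot 10^{6}$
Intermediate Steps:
$\left(1101 + \frac{X{\left(0 \right)} - 281}{-479 - 171}\right)^{2} = \left(1101 + \frac{\left(5 - 0\right) - 281}{-479 - 171}\right)^{2} = \left(1101 + \frac{\left(5 + 0\right) - 281}{-650}\right)^{2} = \left(1101 + \left(5 - 281\right) \left(- \frac{1}{650}\right)\right)^{2} = \left(1101 - - \frac{138}{325}\right)^{2} = \left(1101 + \frac{138}{325}\right)^{2} = \left(\frac{357963}{325}\right)^{2} = \frac{128137509369}{105625}$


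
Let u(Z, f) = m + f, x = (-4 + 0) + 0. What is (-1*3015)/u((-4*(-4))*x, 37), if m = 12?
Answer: -3015/49 ≈ -61.531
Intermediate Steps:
x = -4 (x = -4 + 0 = -4)
u(Z, f) = 12 + f
(-1*3015)/u((-4*(-4))*x, 37) = (-1*3015)/(12 + 37) = -3015/49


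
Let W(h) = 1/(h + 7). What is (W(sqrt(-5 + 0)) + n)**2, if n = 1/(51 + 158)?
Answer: (-46651*I + 432*sqrt(5))/(87362*(-22*I + 7*sqrt(5))) ≈ 0.016353 - 0.011132*I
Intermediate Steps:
n = 1/209 ≈ 0.0047847
W(h) = 1/(7 + h)
(W(sqrt(-5 + 0)) + n)**2 = (1/(7 + sqrt(-5 + 0)) + 1/209)**2 = (1/(7 + sqrt(-5)) + 1/209)**2 = (1/(7 + I*sqrt(5)) + 1/209)**2 = (1/209 + 1/(7 + I*sqrt(5)))**2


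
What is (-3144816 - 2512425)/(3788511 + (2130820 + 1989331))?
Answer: -5657241/7908662 ≈ -0.71532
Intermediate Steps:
(-3144816 - 2512425)/(3788511 + (2130820 + 1989331)) = -5657241/(3788511 + 4120151) = -5657241/7908662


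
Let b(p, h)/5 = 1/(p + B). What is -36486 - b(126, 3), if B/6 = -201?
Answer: -7880975/216 ≈ -36486.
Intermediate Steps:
B = -1206 (B = 6*(-201) = -1206)
b(p, h) = 5/(-1206 + p) (b(p, h) = 5/(p - 1206) = 5/(-1206 + p))
-36486 - b(126, 3) = -36486 - 5/(-1206 + 126) = -36486 - 5/(-1080) = -36486 - 5*(-1)/1080 = -36486 - 1*(-1/216) = -36486 + 1/216 = -7880975/216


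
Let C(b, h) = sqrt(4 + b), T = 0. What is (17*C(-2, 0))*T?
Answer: 0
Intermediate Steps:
(17*C(-2, 0))*T = (17*sqrt(4 - 2))*0 = (17*sqrt(2))*0 = 0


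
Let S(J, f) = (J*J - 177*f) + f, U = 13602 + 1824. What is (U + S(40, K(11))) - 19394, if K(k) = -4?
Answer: -1664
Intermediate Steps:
U = 15426
S(J, f) = J**2 - 176*f (S(J, f) = (J**2 - 177*f) + f = J**2 - 176*f)
(U + S(40, K(11))) - 19394 = (15426 + (40**2 - 176*(-4))) - 19394 = (15426 + (1600 + 704)) - 19394 = (15426 + 2304) - 19394 = 17730 - 19394 = -1664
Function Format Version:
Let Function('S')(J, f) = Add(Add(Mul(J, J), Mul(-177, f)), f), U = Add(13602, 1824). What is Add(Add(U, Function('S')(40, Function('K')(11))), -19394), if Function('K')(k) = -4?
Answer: -1664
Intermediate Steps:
U = 15426
Function('S')(J, f) = Add(Pow(J, 2), Mul(-176, f)) (Function('S')(J, f) = Add(Add(Pow(J, 2), Mul(-177, f)), f) = Add(Pow(J, 2), Mul(-176, f)))
Add(Add(U, Function('S')(40, Function('K')(11))), -19394) = Add(Add(15426, Add(Pow(40, 2), Mul(-176, -4))), -19394) = Add(Add(15426, Add(1600, 704)), -19394) = Add(Add(15426, 2304), -19394) = Add(17730, -19394) = -1664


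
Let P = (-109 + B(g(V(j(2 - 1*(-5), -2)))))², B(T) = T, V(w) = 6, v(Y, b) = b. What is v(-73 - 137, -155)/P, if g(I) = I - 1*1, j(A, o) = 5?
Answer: -155/10816 ≈ -0.014331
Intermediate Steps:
g(I) = -1 + I (g(I) = I - 1 = -1 + I)
P = 10816 (P = (-109 + (-1 + 6))² = (-109 + 5)² = (-104)² = 10816)
v(-73 - 137, -155)/P = -155/10816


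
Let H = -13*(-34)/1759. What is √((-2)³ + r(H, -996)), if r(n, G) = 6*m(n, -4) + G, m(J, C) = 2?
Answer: 4*I*√62 ≈ 31.496*I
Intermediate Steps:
H = 442/1759 (H = 442*(1/1759) = 442/1759 ≈ 0.25128)
r(n, G) = 12 + G (r(n, G) = 6*2 + G = 12 + G)
√((-2)³ + r(H, -996)) = √((-2)³ + (12 - 996)) = √(-8 - 984) = √(-992) = 4*I*√62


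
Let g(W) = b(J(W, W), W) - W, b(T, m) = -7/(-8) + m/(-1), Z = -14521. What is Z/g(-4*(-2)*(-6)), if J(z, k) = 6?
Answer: -116168/775 ≈ -149.89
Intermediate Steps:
b(T, m) = 7/8 - m (b(T, m) = -7*(-⅛) + m*(-1) = 7/8 - m)
g(W) = 7/8 - 2*W (g(W) = (7/8 - W) - W = 7/8 - 2*W)
Z/g(-4*(-2)*(-6)) = -14521/(7/8 - 2*(-4*(-2))*(-6)) = -14521/(7/8 - 16*(-6)) = -14521/(7/8 - 2*(-48)) = -14521/(7/8 + 96) = -14521/775/8 = -14521*8/775 = -116168/775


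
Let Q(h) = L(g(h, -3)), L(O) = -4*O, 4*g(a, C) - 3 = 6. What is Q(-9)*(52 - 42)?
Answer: -90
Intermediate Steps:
g(a, C) = 9/4 (g(a, C) = ¾ + (¼)*6 = ¾ + 3/2 = 9/4)
Q(h) = -9 (Q(h) = -4*9/4 = -9)
Q(-9)*(52 - 42) = -9*(52 - 42) = -9*10 = -90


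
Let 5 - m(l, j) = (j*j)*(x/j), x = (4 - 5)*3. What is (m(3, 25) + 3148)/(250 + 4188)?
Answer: 1614/2219 ≈ 0.72736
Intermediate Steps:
x = -3 (x = -1*3 = -3)
m(l, j) = 5 + 3*j (m(l, j) = 5 - j*j*(-3/j) = 5 - j²*(-3/j) = 5 - (-3)*j = 5 + 3*j)
(m(3, 25) + 3148)/(250 + 4188) = ((5 + 3*25) + 3148)/(250 + 4188) = ((5 + 75) + 3148)/4438 = (80 + 3148)*(1/4438) = 3228*(1/4438) = 1614/2219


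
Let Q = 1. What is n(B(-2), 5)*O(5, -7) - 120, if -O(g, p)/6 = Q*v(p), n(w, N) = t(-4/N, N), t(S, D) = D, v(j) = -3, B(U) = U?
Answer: -30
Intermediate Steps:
n(w, N) = N
O(g, p) = 18 (O(g, p) = -6*(-3) = 18)
n(B(-2), 5)*O(5, -7) - 120 = 5*18 - 120 = 90 - 120 = -30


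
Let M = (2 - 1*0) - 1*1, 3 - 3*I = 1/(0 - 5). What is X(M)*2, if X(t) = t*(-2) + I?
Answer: -28/15 ≈ -1.8667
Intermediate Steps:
I = 16/15 (I = 1 - 1/(3*(0 - 5)) = 1 - ⅓/(-5) = 1 - ⅓*(-⅕) = 1 + 1/15 = 16/15 ≈ 1.0667)
M = 1 (M = (2 + 0) - 1 = 2 - 1 = 1)
X(t) = 16/15 - 2*t (X(t) = t*(-2) + 16/15 = -2*t + 16/15 = 16/15 - 2*t)
X(M)*2 = (16/15 - 2*1)*2 = (16/15 - 2)*2 = -14/15*2 = -28/15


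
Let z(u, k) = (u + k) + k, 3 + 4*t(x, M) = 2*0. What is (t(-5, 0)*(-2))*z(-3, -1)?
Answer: -15/2 ≈ -7.5000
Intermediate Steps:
t(x, M) = -3/4 (t(x, M) = -3/4 + (2*0)/4 = -3/4 + (1/4)*0 = -3/4 + 0 = -3/4)
z(u, k) = u + 2*k (z(u, k) = (k + u) + k = u + 2*k)
(t(-5, 0)*(-2))*z(-3, -1) = (-3/4*(-2))*(-3 + 2*(-1)) = 3*(-3 - 2)/2 = (3/2)*(-5) = -15/2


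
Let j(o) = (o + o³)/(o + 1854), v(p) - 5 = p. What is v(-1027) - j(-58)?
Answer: -820171/898 ≈ -913.33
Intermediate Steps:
v(p) = 5 + p
j(o) = (o + o³)/(1854 + o)
v(-1027) - j(-58) = (5 - 1027) - (-58 + (-58)³)/(1854 - 58) = -1022 - (-58 - 195112)/1796 = -1022 - (-195170)/1796 = -1022 - 1*(-97585/898) = -1022 + 97585/898 = -820171/898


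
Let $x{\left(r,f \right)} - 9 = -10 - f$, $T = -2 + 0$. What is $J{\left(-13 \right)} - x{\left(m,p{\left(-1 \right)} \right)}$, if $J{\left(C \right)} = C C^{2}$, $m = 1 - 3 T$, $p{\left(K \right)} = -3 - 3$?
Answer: $-2202$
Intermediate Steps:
$p{\left(K \right)} = -6$
$T = -2$
$m = 7$ ($m = 1 - -6 = 1 + 6 = 7$)
$J{\left(C \right)} = C^{3}$
$x{\left(r,f \right)} = -1 - f$ ($x{\left(r,f \right)} = 9 - \left(10 + f\right) = -1 - f$)
$J{\left(-13 \right)} - x{\left(m,p{\left(-1 \right)} \right)} = \left(-13\right)^{3} - \left(-1 - -6\right) = -2197 - \left(-1 + 6\right) = -2197 - 5 = -2202$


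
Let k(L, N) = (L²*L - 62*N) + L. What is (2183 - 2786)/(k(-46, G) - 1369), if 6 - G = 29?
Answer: 603/97325 ≈ 0.0061957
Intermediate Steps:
G = -23 (G = 6 - 1*29 = 6 - 29 = -23)
k(L, N) = L + L³ - 62*N (k(L, N) = (L³ - 62*N) + L = L + L³ - 62*N)
(2183 - 2786)/(k(-46, G) - 1369) = (2183 - 2786)/((-46 + (-46)³ - 62*(-23)) - 1369) = -603/((-46 - 97336 + 1426) - 1369) = -603/(-95956 - 1369) = -603/(-97325) = -603*(-1/97325) = 603/97325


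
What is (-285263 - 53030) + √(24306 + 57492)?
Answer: -338293 + √81798 ≈ -3.3801e+5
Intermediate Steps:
(-285263 - 53030) + √(24306 + 57492) = -338293 + √81798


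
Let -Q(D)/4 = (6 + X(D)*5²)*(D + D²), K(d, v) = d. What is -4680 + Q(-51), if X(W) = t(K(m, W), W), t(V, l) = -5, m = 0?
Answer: 1209120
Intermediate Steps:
X(W) = -5
Q(D) = 476*D + 476*D² (Q(D) = -4*(6 - 5*5²)*(D + D²) = -4*(6 - 5*25)*(D + D²) = -4*(6 - 125)*(D + D²) = -(-476)*(D + D²) = -4*(-119*D - 119*D²) = 476*D + 476*D²)
-4680 + Q(-51) = -4680 + 476*(-51)*(1 - 51) = -4680 + 476*(-51)*(-50) = -4680 + 1213800 = 1209120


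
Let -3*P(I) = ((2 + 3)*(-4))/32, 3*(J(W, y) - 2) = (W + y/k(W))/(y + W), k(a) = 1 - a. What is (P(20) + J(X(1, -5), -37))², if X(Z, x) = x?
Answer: 12061729/2286144 ≈ 5.2760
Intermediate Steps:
J(W, y) = 2 + (W + y/(1 - W))/(3*(W + y)) (J(W, y) = 2 + ((W + y/(1 - W))/(y + W))/3 = 2 + ((W + y/(1 - W))/(W + y))/3 = 2 + (W + y/(1 - W))/(3*(W + y)))
P(I) = 5/24 (P(I) = -(2 + 3)*(-4)/(3*32) = -5*(-4)/(3*32) = -(-20)/(3*32) = -⅓*(-5/8) = 5/24)
(P(20) + J(X(1, -5), -37))² = (5/24 + (-1*(-37) + 6*(-37)*(-1 - 5) + 7*(-5)*(-1 - 5))/(3*(-1 - 5)*(-5 - 37)))² = (5/24 + (⅓)*(37 + 6*(-37)*(-6) + 7*(-5)*(-6))/(-6*(-42)))² = (5/24 + (⅓)*(-⅙)*(-1/42)*(37 + 1332 + 210))² = (5/24 + (⅓)*(-⅙)*(-1/42)*1579)² = (5/24 + 1579/756)² = (3473/1512)² = 12061729/2286144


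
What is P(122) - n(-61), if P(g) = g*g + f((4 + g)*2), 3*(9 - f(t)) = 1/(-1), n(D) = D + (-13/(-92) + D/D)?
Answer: 4127081/276 ≈ 14953.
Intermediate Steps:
n(D) = 105/92 + D (n(D) = D + (-13*(-1/92) + 1) = D + (13/92 + 1) = D + 105/92 = 105/92 + D)
f(t) = 28/3 (f(t) = 9 - ⅓/(-1) = 9 - ⅓*(-1) = 9 + ⅓ = 28/3)
P(g) = 28/3 + g² (P(g) = g*g + 28/3 = g² + 28/3 = 28/3 + g²)
P(122) - n(-61) = (28/3 + 122²) - (105/92 - 61) = (28/3 + 14884) - 1*(-5507/92) = 44680/3 + 5507/92 = 4127081/276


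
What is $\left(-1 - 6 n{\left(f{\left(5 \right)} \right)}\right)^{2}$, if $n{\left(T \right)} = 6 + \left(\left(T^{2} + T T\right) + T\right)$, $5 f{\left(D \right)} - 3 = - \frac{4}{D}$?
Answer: $\frac{687855529}{390625} \approx 1760.9$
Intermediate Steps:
$f{\left(D \right)} = \frac{3}{5} - \frac{4}{5 D}$ ($f{\left(D \right)} = \frac{3}{5} + \frac{\left(-4\right) \frac{1}{D}}{5} = \frac{3}{5} - \frac{4}{5 D}$)
$n{\left(T \right)} = 6 + T + 2 T^{2}$ ($n{\left(T \right)} = 6 + \left(\left(T^{2} + T^{2}\right) + T\right) = 6 + \left(2 T^{2} + T\right) = 6 + \left(T + 2 T^{2}\right) = 6 + T + 2 T^{2}$)
$\left(-1 - 6 n{\left(f{\left(5 \right)} \right)}\right)^{2} = \left(-1 - 6 \left(6 + \frac{-4 + 3 \cdot 5}{5 \cdot 5} + 2 \left(\frac{-4 + 3 \cdot 5}{5 \cdot 5}\right)^{2}\right)\right)^{2} = \left(-1 - 6 \left(6 + \frac{1}{5} \cdot \frac{1}{5} \left(-4 + 15\right) + 2 \left(\frac{1}{5} \cdot \frac{1}{5} \left(-4 + 15\right)\right)^{2}\right)\right)^{2} = \left(-1 - 6 \left(6 + \frac{1}{5} \cdot \frac{1}{5} \cdot 11 + 2 \left(\frac{1}{5} \cdot \frac{1}{5} \cdot 11\right)^{2}\right)\right)^{2} = \left(-1 - 6 \left(6 + \frac{11}{25} + 2 \left(\frac{11}{25}\right)^{2}\right)\right)^{2} = \left(-1 - 6 \left(6 + \frac{11}{25} + 2 \cdot \frac{121}{625}\right)\right)^{2} = \left(-1 - 6 \left(6 + \frac{11}{25} + \frac{242}{625}\right)\right)^{2} = \left(-1 - \frac{25602}{625}\right)^{2} = \left(- \frac{26227}{625}\right)^{2} = \frac{687855529}{390625}$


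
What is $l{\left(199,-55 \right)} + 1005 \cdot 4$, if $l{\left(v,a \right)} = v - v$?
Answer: $4020$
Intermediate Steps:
$l{\left(v,a \right)} = 0$
$l{\left(199,-55 \right)} + 1005 \cdot 4 = 0 + 1005 \cdot 4 = 0 + 4020 = 4020$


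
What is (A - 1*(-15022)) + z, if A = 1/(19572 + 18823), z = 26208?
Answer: 1583025851/38395 ≈ 41230.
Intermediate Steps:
A = 1/38395 ≈ 2.6045e-5
(A - 1*(-15022)) + z = (1/38395 - 1*(-15022)) + 26208 = (1/38395 + 15022) + 26208 = 576769691/38395 + 26208 = 1583025851/38395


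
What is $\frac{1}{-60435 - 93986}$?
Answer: $- \frac{1}{154421} \approx -6.4758 \cdot 10^{-6}$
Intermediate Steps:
$\frac{1}{-60435 - 93986} = \frac{1}{-154421} = - \frac{1}{154421}$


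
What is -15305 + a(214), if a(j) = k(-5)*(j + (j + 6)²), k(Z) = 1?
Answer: 33309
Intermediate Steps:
a(j) = j + (6 + j)² (a(j) = 1*(j + (j + 6)²) = 1*(j + (6 + j)²) = j + (6 + j)²)
-15305 + a(214) = -15305 + (214 + (6 + 214)²) = -15305 + (214 + 220²) = -15305 + (214 + 48400) = -15305 + 48614 = 33309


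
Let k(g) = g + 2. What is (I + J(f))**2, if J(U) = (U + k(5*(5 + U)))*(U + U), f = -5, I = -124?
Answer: 8836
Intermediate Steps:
k(g) = 2 + g
J(U) = 2*U*(27 + 6*U) (J(U) = (U + (2 + 5*(5 + U)))*(U + U) = (U + (2 + (25 + 5*U)))*(2*U) = (U + (27 + 5*U))*(2*U) = (27 + 6*U)*(2*U) = 2*U*(27 + 6*U))
(I + J(f))**2 = (-124 + 6*(-5)*(9 + 2*(-5)))**2 = (-124 + 6*(-5)*(9 - 10))**2 = (-124 + 6*(-5)*(-1))**2 = (-124 + 30)**2 = (-94)**2 = 8836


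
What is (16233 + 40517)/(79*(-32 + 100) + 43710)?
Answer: 28375/24541 ≈ 1.1562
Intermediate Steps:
(16233 + 40517)/(79*(-32 + 100) + 43710) = 56750/(79*68 + 43710) = 56750/(5372 + 43710) = 56750/49082 = 56750*(1/49082) = 28375/24541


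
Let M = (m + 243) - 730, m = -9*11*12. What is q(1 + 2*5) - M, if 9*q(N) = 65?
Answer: 15140/9 ≈ 1682.2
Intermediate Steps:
q(N) = 65/9 (q(N) = (⅑)*65 = 65/9)
m = -1188 (m = -99*12 = -1188)
M = -1675 (M = (-1188 + 243) - 730 = -945 - 730 = -1675)
q(1 + 2*5) - M = 65/9 - 1*(-1675) = 65/9 + 1675 = 15140/9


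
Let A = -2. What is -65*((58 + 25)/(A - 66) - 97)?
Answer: 434135/68 ≈ 6384.3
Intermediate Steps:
-65*((58 + 25)/(A - 66) - 97) = -65*((58 + 25)/(-2 - 66) - 97) = -65*(83/(-68) - 97) = -65*(83*(-1/68) - 97) = -65*(-83/68 - 97) = -65*(-6679/68) = 434135/68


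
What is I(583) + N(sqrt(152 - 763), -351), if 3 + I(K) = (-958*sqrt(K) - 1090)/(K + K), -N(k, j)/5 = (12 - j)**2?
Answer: -384108929/583 - 479*sqrt(583)/583 ≈ -6.5887e+5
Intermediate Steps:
N(k, j) = -5*(12 - j)**2
I(K) = -3 + (-1090 - 958*sqrt(K))/(2*K) (I(K) = -3 + (-958*sqrt(K) - 1090)/(K + K) = -3 + (-1090 - 958*sqrt(K))/((2*K)) = -3 + (-1090 - 958*sqrt(K))*(1/(2*K)) = -3 + (-1090 - 958*sqrt(K))/(2*K))
I(583) + N(sqrt(152 - 763), -351) = (-3 - 545/583 - 479*sqrt(583)/583) - 5*(-12 - 351)**2 = (-3 - 545*1/583 - 479*sqrt(583)/583) - 5*(-363)**2 = (-3 - 545/583 - 479*sqrt(583)/583) - 5*131769 = (-2294/583 - 479*sqrt(583)/583) - 658845 = -384108929/583 - 479*sqrt(583)/583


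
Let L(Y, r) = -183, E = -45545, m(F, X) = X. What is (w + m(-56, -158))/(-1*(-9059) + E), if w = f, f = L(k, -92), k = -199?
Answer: 341/36486 ≈ 0.0093461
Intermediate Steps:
f = -183
w = -183
(w + m(-56, -158))/(-1*(-9059) + E) = (-183 - 158)/(-1*(-9059) - 45545) = -341/(9059 - 45545) = -341/(-36486) = -341*(-1/36486) = 341/36486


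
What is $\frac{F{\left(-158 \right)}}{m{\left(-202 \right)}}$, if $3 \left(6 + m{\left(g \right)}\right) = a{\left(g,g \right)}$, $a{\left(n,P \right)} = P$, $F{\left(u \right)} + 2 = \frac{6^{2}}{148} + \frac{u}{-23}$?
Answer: $- \frac{13053}{187220} \approx -0.06972$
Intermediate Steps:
$F{\left(u \right)} = - \frac{65}{37} - \frac{u}{23}$ ($F{\left(u \right)} = -2 + \left(\frac{6^{2}}{148} + \frac{u}{-23}\right) = -2 + \left(36 \cdot \frac{1}{148} + u \left(- \frac{1}{23}\right)\right) = -2 - \left(- \frac{9}{37} + \frac{u}{23}\right) = - \frac{65}{37} - \frac{u}{23}$)
$m{\left(g \right)} = -6 + \frac{g}{3}$
$\frac{F{\left(-158 \right)}}{m{\left(-202 \right)}} = \frac{- \frac{65}{37} - - \frac{158}{23}}{-6 + \frac{1}{3} \left(-202\right)} = \frac{- \frac{65}{37} + \frac{158}{23}}{-6 - \frac{202}{3}} = \frac{4351}{851 \left(- \frac{220}{3}\right)} = \frac{4351}{851} \left(- \frac{3}{220}\right) = - \frac{13053}{187220}$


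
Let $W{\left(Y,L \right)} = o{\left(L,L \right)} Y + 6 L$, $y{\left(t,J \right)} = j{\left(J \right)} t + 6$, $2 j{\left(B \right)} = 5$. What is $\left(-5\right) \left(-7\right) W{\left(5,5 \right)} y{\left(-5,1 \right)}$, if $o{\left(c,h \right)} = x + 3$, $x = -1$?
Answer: $-9100$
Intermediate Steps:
$o{\left(c,h \right)} = 2$ ($o{\left(c,h \right)} = -1 + 3 = 2$)
$j{\left(B \right)} = \frac{5}{2}$ ($j{\left(B \right)} = \frac{1}{2} \cdot 5 = \frac{5}{2}$)
$y{\left(t,J \right)} = 6 + \frac{5 t}{2}$ ($y{\left(t,J \right)} = \frac{5 t}{2} + 6 = 6 + \frac{5 t}{2}$)
$W{\left(Y,L \right)} = 2 Y + 6 L$
$\left(-5\right) \left(-7\right) W{\left(5,5 \right)} y{\left(-5,1 \right)} = \left(-5\right) \left(-7\right) \left(2 \cdot 5 + 6 \cdot 5\right) \left(6 + \frac{5}{2} \left(-5\right)\right) = 35 \left(10 + 30\right) \left(6 - \frac{25}{2}\right) = 35 \cdot 40 \left(- \frac{13}{2}\right) = 1400 \left(- \frac{13}{2}\right) = -9100$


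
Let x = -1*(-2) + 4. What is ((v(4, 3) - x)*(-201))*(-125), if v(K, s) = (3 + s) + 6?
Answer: 150750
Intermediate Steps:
v(K, s) = 9 + s
x = 6 (x = 2 + 4 = 6)
((v(4, 3) - x)*(-201))*(-125) = (((9 + 3) - 1*6)*(-201))*(-125) = ((12 - 6)*(-201))*(-125) = (6*(-201))*(-125) = -1206*(-125) = 150750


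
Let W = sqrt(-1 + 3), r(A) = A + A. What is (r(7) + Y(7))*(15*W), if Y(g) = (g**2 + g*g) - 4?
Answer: 1620*sqrt(2) ≈ 2291.0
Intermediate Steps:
Y(g) = -4 + 2*g**2 (Y(g) = (g**2 + g**2) - 4 = 2*g**2 - 4 = -4 + 2*g**2)
r(A) = 2*A
W = sqrt(2) ≈ 1.4142
(r(7) + Y(7))*(15*W) = (2*7 + (-4 + 2*7**2))*(15*sqrt(2)) = (14 + (-4 + 2*49))*(15*sqrt(2)) = (14 + (-4 + 98))*(15*sqrt(2)) = (14 + 94)*(15*sqrt(2)) = 108*(15*sqrt(2)) = 1620*sqrt(2)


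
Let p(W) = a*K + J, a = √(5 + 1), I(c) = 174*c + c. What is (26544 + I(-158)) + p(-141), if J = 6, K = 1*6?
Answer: -1100 + 6*√6 ≈ -1085.3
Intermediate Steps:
K = 6
I(c) = 175*c
a = √6 ≈ 2.4495
p(W) = 6 + 6*√6 (p(W) = √6*6 + 6 = 6*√6 + 6 = 6 + 6*√6)
(26544 + I(-158)) + p(-141) = (26544 + 175*(-158)) + (6 + 6*√6) = (26544 - 27650) + (6 + 6*√6) = -1106 + (6 + 6*√6) = -1100 + 6*√6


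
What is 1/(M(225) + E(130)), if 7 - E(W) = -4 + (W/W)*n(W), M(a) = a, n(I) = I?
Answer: 1/106 ≈ 0.0094340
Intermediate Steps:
E(W) = 11 - W (E(W) = 7 - (-4 + (W/W)*W) = 7 - (-4 + 1*W) = 7 - (-4 + W) = 7 + (4 - W) = 11 - W)
1/(M(225) + E(130)) = 1/(225 + (11 - 1*130)) = 1/(225 + (11 - 130)) = 1/(225 - 119) = 1/106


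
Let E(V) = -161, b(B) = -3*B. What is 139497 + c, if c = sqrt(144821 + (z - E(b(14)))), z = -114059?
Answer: 139497 + 17*sqrt(107) ≈ 1.3967e+5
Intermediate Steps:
c = 17*sqrt(107) (c = sqrt(144821 + (-114059 - 1*(-161))) = sqrt(144821 + (-114059 + 161)) = sqrt(144821 - 113898) = sqrt(30923) = 17*sqrt(107) ≈ 175.85)
139497 + c = 139497 + 17*sqrt(107)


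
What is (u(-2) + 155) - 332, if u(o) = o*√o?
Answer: -177 - 2*I*√2 ≈ -177.0 - 2.8284*I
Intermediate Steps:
u(o) = o^(3/2)
(u(-2) + 155) - 332 = ((-2)^(3/2) + 155) - 332 = (-2*I*√2 + 155) - 332 = (155 - 2*I*√2) - 332 = -177 - 2*I*√2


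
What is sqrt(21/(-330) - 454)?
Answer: I*sqrt(5494170)/110 ≈ 21.309*I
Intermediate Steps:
sqrt(21/(-330) - 454) = sqrt(21*(-1/330) - 454) = sqrt(-7/110 - 454) = sqrt(-49947/110) = I*sqrt(5494170)/110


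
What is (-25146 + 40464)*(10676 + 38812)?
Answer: 758057184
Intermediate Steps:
(-25146 + 40464)*(10676 + 38812) = 15318*49488 = 758057184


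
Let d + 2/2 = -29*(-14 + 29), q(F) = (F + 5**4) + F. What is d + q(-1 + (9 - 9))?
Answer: 187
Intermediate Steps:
q(F) = 625 + 2*F (q(F) = (F + 625) + F = (625 + F) + F = 625 + 2*F)
d = -436 (d = -1 - 29*(-14 + 29) = -1 - 29*15 = -1 - 435 = -436)
d + q(-1 + (9 - 9)) = -436 + (625 + 2*(-1 + (9 - 9))) = -436 + (625 + 2*(-1 + 0)) = -436 + (625 + 2*(-1)) = -436 + (625 - 2) = -436 + 623 = 187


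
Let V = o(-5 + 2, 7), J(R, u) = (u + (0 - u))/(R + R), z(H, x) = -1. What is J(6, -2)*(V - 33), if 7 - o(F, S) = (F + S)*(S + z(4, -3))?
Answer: 0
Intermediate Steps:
J(R, u) = 0 (J(R, u) = (u - u)/((2*R)) = 0*(1/(2*R)) = 0)
o(F, S) = 7 - (-1 + S)*(F + S) (o(F, S) = 7 - (F + S)*(S - 1) = 7 - (F + S)*(-1 + S) = 7 - (-1 + S)*(F + S))
V = -17 (V = 7 + (-5 + 2) + 7 - 1*7**2 - 1*(-5 + 2)*7 = 7 - 3 + 7 - 1*49 - 1*(-3)*7 = 7 - 3 + 7 - 49 + 21 = -17)
J(6, -2)*(V - 33) = 0*(-17 - 33) = 0*(-50) = 0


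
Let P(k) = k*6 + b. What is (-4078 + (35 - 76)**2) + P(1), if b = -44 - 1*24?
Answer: -2459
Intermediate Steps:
b = -68 (b = -44 - 24 = -68)
P(k) = -68 + 6*k (P(k) = k*6 - 68 = 6*k - 68 = -68 + 6*k)
(-4078 + (35 - 76)**2) + P(1) = (-4078 + (35 - 76)**2) + (-68 + 6*1) = (-4078 + (-41)**2) + (-68 + 6) = (-4078 + 1681) - 62 = -2397 - 62 = -2459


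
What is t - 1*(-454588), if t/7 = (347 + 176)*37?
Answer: 590045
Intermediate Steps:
t = 135457 (t = 7*((347 + 176)*37) = 7*(523*37) = 7*19351 = 135457)
t - 1*(-454588) = 135457 - 1*(-454588) = 135457 + 454588 = 590045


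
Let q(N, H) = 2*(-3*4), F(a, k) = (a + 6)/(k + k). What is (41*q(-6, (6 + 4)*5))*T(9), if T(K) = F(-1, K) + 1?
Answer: -3772/3 ≈ -1257.3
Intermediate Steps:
F(a, k) = (6 + a)/(2*k) (F(a, k) = (6 + a)/((2*k)) = (6 + a)*(1/(2*k)) = (6 + a)/(2*k))
T(K) = 1 + 5/(2*K) (T(K) = (6 - 1)/(2*K) + 1 = (1/2)*5/K + 1 = 5/(2*K) + 1 = 1 + 5/(2*K))
q(N, H) = -24 (q(N, H) = 2*(-12) = -24)
(41*q(-6, (6 + 4)*5))*T(9) = (41*(-24))*((5/2 + 9)/9) = -328*23/(3*2) = -984*23/18 = -3772/3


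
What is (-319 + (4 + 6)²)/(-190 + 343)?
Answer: -73/51 ≈ -1.4314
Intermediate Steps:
(-319 + (4 + 6)²)/(-190 + 343) = (-319 + 10²)/153 = (-319 + 100)*(1/153) = -219*1/153 = -73/51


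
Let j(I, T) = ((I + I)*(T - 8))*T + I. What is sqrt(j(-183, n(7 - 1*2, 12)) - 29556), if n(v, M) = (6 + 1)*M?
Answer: I*sqrt(2366283) ≈ 1538.3*I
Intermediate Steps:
n(v, M) = 7*M
j(I, T) = I + 2*I*T*(-8 + T) (j(I, T) = ((2*I)*(-8 + T))*T + I = (2*I*(-8 + T))*T + I = 2*I*T*(-8 + T) + I = I + 2*I*T*(-8 + T))
sqrt(j(-183, n(7 - 1*2, 12)) - 29556) = sqrt(-183*(1 - 112*12 + 2*(7*12)**2) - 29556) = sqrt(-183*(1 - 16*84 + 2*84**2) - 29556) = sqrt(-183*(1 - 1344 + 2*7056) - 29556) = sqrt(-183*(1 - 1344 + 14112) - 29556) = sqrt(-183*12769 - 29556) = sqrt(-2336727 - 29556) = sqrt(-2366283) = I*sqrt(2366283)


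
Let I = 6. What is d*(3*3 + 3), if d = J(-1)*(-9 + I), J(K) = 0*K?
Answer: 0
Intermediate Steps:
J(K) = 0
d = 0 (d = 0*(-9 + 6) = 0*(-3) = 0)
d*(3*3 + 3) = 0*(3*3 + 3) = 0*(9 + 3) = 0*12 = 0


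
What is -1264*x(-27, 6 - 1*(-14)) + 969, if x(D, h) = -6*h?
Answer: 152649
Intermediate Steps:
-1264*x(-27, 6 - 1*(-14)) + 969 = -(-7584)*(6 - 1*(-14)) + 969 = -(-7584)*(6 + 14) + 969 = -(-7584)*20 + 969 = -1264*(-120) + 969 = 151680 + 969 = 152649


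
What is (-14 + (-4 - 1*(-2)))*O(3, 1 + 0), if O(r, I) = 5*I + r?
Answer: -128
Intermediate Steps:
O(r, I) = r + 5*I
(-14 + (-4 - 1*(-2)))*O(3, 1 + 0) = (-14 + (-4 - 1*(-2)))*(3 + 5*(1 + 0)) = (-14 + (-4 + 2))*(3 + 5*1) = (-14 - 2)*(3 + 5) = -16*8 = -128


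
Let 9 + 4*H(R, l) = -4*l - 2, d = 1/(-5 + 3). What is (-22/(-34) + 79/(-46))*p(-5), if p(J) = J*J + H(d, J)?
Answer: -91233/3128 ≈ -29.167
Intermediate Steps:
d = -1/2 (d = 1/(-2) = -1/2 ≈ -0.50000)
H(R, l) = -11/4 - l (H(R, l) = -9/4 + (-4*l - 2)/4 = -9/4 + (-2 - 4*l)/4 = -9/4 + (-1/2 - l) = -11/4 - l)
p(J) = -11/4 + J**2 - J (p(J) = J*J + (-11/4 - J) = J**2 + (-11/4 - J) = -11/4 + J**2 - J)
(-22/(-34) + 79/(-46))*p(-5) = (-22/(-34) + 79/(-46))*(-11/4 + (-5)**2 - 1*(-5)) = (-22*(-1/34) + 79*(-1/46))*(-11/4 + 25 + 5) = (11/17 - 79/46)*(109/4) = -837/782*109/4 = -91233/3128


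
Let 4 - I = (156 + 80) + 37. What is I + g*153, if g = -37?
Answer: -5930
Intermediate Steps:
I = -269 (I = 4 - ((156 + 80) + 37) = 4 - (236 + 37) = 4 - 1*273 = 4 - 273 = -269)
I + g*153 = -269 - 37*153 = -269 - 5661 = -5930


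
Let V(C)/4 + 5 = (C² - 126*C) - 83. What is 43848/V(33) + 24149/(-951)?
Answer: -12380465/428901 ≈ -28.866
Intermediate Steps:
V(C) = -352 - 504*C + 4*C² (V(C) = -20 + 4*((C² - 126*C) - 83) = -20 + 4*(-83 + C² - 126*C) = -20 + (-332 - 504*C + 4*C²) = -352 - 504*C + 4*C²)
43848/V(33) + 24149/(-951) = 43848/(-352 - 504*33 + 4*33²) + 24149/(-951) = 43848/(-352 - 16632 + 4*1089) + 24149*(-1/951) = 43848/(-352 - 16632 + 4356) - 24149/951 = 43848/(-12628) - 24149/951 = 43848*(-1/12628) - 24149/951 = -1566/451 - 24149/951 = -12380465/428901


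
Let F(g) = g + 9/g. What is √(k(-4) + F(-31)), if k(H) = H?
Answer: I*√33914/31 ≈ 5.9406*I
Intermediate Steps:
√(k(-4) + F(-31)) = √(-4 + (-31 + 9/(-31))) = √(-4 + (-31 + 9*(-1/31))) = √(-4 + (-31 - 9/31)) = √(-4 - 970/31) = √(-1094/31) = I*√33914/31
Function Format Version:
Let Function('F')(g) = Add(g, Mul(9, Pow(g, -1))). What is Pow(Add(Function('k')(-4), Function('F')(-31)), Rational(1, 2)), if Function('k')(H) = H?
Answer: Mul(Rational(1, 31), I, Pow(33914, Rational(1, 2))) ≈ Mul(5.9406, I)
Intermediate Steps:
Pow(Add(Function('k')(-4), Function('F')(-31)), Rational(1, 2)) = Pow(Add(-4, Add(-31, Mul(9, Pow(-31, -1)))), Rational(1, 2)) = Pow(Add(-4, Add(-31, Mul(9, Rational(-1, 31)))), Rational(1, 2)) = Pow(Add(-4, Add(-31, Rational(-9, 31))), Rational(1, 2)) = Pow(Add(-4, Rational(-970, 31)), Rational(1, 2)) = Pow(Rational(-1094, 31), Rational(1, 2)) = Mul(Rational(1, 31), I, Pow(33914, Rational(1, 2)))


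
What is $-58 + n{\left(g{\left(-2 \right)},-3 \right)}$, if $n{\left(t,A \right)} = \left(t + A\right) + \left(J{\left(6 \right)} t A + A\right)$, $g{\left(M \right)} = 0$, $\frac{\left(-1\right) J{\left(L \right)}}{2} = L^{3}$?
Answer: $-64$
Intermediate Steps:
$J{\left(L \right)} = - 2 L^{3}$
$n{\left(t,A \right)} = t + 2 A - 432 A t$ ($n{\left(t,A \right)} = \left(t + A\right) + \left(- 2 \cdot 6^{3} t A + A\right) = \left(A + t\right) + \left(\left(-2\right) 216 t A + A\right) = \left(A + t\right) + \left(- 432 t A + A\right) = \left(A + t\right) - \left(- A + 432 A t\right) = t + 2 A - 432 A t$)
$-58 + n{\left(g{\left(-2 \right)},-3 \right)} = -58 + \left(0 + 2 \left(-3\right) - \left(-1296\right) 0\right) = -58 + \left(0 - 6 + 0\right) = -58 - 6 = -64$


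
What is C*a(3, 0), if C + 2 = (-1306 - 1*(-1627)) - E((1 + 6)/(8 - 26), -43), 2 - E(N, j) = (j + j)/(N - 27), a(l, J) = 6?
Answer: 946974/493 ≈ 1920.8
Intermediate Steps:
E(N, j) = 2 - 2*j/(-27 + N) (E(N, j) = 2 - (j + j)/(N - 27) = 2 - 2*j/(-27 + N))
C = 157829/493 (C = -2 + ((-1306 - 1*(-1627)) - 2*(-27 + (1 + 6)/(8 - 26) - 1*(-43))/(-27 + (1 + 6)/(8 - 26))) = -2 + ((-1306 + 1627) - 2*(-27 + 7/(-18) + 43)/(-27 + 7/(-18))) = -2 + (321 - 2*(-27 + 7*(-1/18) + 43)/(-27 + 7*(-1/18))) = -2 + (321 - 2*(-27 - 7/18 + 43)/(-27 - 7/18)) = -2 + (321 - 2*281/((-493/18)*18)) = -2 + (321 - 2*(-18)*281/(493*18)) = -2 + (321 - 1*(-562/493)) = -2 + (321 + 562/493) = -2 + 158815/493 = 157829/493 ≈ 320.14)
C*a(3, 0) = (157829/493)*6 = 946974/493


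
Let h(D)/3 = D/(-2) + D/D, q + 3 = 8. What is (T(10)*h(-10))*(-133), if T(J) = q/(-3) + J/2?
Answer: -7980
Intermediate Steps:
q = 5 (q = -3 + 8 = 5)
h(D) = 3 - 3*D/2 (h(D) = 3*(D/(-2) + D/D) = 3*(D*(-1/2) + 1) = 3*(-D/2 + 1) = 3*(1 - D/2) = 3 - 3*D/2)
T(J) = -5/3 + J/2 (T(J) = 5/(-3) + J/2 = 5*(-1/3) + J*(1/2) = -5/3 + J/2)
(T(10)*h(-10))*(-133) = ((-5/3 + (1/2)*10)*(3 - 3/2*(-10)))*(-133) = ((-5/3 + 5)*(3 + 15))*(-133) = ((10/3)*18)*(-133) = 60*(-133) = -7980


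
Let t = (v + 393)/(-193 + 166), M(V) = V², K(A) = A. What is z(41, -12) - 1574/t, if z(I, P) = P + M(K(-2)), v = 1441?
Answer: 13913/917 ≈ 15.172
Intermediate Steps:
t = -1834/27 (t = (1441 + 393)/(-193 + 166) = 1834/(-27) = 1834*(-1/27) = -1834/27 ≈ -67.926)
z(I, P) = 4 + P (z(I, P) = P + (-2)² = P + 4 = 4 + P)
z(41, -12) - 1574/t = (4 - 12) - 1574/(-1834/27) = -8 - 1574*(-27/1834) = -8 + 21249/917 = 13913/917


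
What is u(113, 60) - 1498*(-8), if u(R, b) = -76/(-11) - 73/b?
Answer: 7913197/660 ≈ 11990.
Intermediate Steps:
u(R, b) = 76/11 - 73/b (u(R, b) = -76*(-1/11) - 73/b = 76/11 - 73/b)
u(113, 60) - 1498*(-8) = (76/11 - 73/60) - 1498*(-8) = (76/11 - 73*1/60) - 1*(-11984) = (76/11 - 73/60) + 11984 = 3757/660 + 11984 = 7913197/660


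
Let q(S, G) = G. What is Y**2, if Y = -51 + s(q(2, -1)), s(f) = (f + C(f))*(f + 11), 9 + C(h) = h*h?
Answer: 19881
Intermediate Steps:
C(h) = -9 + h**2 (C(h) = -9 + h*h = -9 + h**2)
s(f) = (11 + f)*(-9 + f + f**2) (s(f) = (f + (-9 + f**2))*(f + 11) = (-9 + f + f**2)*(11 + f) = (11 + f)*(-9 + f + f**2))
Y = -141 (Y = -51 + (-99 + (-1)**3 + 2*(-1) + 12*(-1)**2) = -51 + (-99 - 1 - 2 + 12*1) = -51 + (-99 - 1 - 2 + 12) = -51 - 90 = -141)
Y**2 = (-141)**2 = 19881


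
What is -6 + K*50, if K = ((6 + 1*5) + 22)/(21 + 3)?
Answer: 251/4 ≈ 62.750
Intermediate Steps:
K = 11/8 (K = ((6 + 5) + 22)/24 = (11 + 22)*(1/24) = 33*(1/24) = 11/8 ≈ 1.3750)
-6 + K*50 = -6 + (11/8)*50 = -6 + 275/4 = 251/4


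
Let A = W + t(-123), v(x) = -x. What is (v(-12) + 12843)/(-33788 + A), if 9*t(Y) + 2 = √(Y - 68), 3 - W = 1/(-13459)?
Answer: -2124164812238868240/5582682241038147869 - 6985844622765*I*√191/5582682241038147869 ≈ -0.38049 - 1.7294e-5*I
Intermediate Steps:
W = 40378/13459 (W = 3 - 1/(-13459) = 3 - 1*(-1/13459) = 3 + 1/13459 = 40378/13459 ≈ 3.0001)
t(Y) = -2/9 + √(-68 + Y)/9 (t(Y) = -2/9 + √(Y - 68)/9 = -2/9 + √(-68 + Y)/9)
A = 336484/121131 + I*√191/9 (A = 40378/13459 + (-2/9 + √(-68 - 123)/9) = 40378/13459 + (-2/9 + √(-191)/9) = 40378/13459 + (-2/9 + (I*√191)/9) = 40378/13459 + (-2/9 + I*√191/9) = 336484/121131 + I*√191/9 ≈ 2.7779 + 1.5356*I)
(v(-12) + 12843)/(-33788 + A) = (-1*(-12) + 12843)/(-33788 + (336484/121131 + I*√191/9)) = (12 + 12843)/(-4092437744/121131 + I*√191/9) = 12855/(-4092437744/121131 + I*√191/9)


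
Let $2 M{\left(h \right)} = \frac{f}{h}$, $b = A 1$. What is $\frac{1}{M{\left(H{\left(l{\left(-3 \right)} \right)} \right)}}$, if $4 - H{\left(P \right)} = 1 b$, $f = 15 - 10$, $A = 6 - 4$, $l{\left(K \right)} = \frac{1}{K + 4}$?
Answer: $\frac{4}{5} \approx 0.8$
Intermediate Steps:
$l{\left(K \right)} = \frac{1}{4 + K}$
$A = 2$ ($A = 6 - 4 = 2$)
$f = 5$ ($f = 15 - 10 = 5$)
$b = 2$ ($b = 2 \cdot 1 = 2$)
$H{\left(P \right)} = 2$ ($H{\left(P \right)} = 4 - 1 \cdot 2 = 4 - 2 = 2$)
$M{\left(h \right)} = \frac{5}{2 h}$ ($M{\left(h \right)} = \frac{5 \frac{1}{h}}{2} = \frac{5}{2 h}$)
$\frac{1}{M{\left(H{\left(l{\left(-3 \right)} \right)} \right)}} = \frac{1}{\frac{5}{2} \cdot \frac{1}{2}} = \frac{1}{\frac{5}{4}} = \frac{4}{5}$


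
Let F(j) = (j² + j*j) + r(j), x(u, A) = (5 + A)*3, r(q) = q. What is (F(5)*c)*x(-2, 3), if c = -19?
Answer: -25080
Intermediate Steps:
x(u, A) = 15 + 3*A
F(j) = j + 2*j² (F(j) = (j² + j*j) + j = (j² + j²) + j = 2*j² + j = j + 2*j²)
(F(5)*c)*x(-2, 3) = ((5*(1 + 2*5))*(-19))*(15 + 3*3) = ((5*(1 + 10))*(-19))*(15 + 9) = ((5*11)*(-19))*24 = (55*(-19))*24 = -1045*24 = -25080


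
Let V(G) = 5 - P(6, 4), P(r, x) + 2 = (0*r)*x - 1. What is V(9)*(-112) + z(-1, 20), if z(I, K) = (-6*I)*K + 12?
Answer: -764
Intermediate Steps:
P(r, x) = -3 (P(r, x) = -2 + ((0*r)*x - 1) = -2 + (0*x - 1) = -2 + (0 - 1) = -2 - 1 = -3)
z(I, K) = 12 - 6*I*K (z(I, K) = -6*I*K + 12 = 12 - 6*I*K)
V(G) = 8 (V(G) = 5 - 1*(-3) = 5 + 3 = 8)
V(9)*(-112) + z(-1, 20) = 8*(-112) + (12 - 6*(-1)*20) = -896 + (12 + 120) = -896 + 132 = -764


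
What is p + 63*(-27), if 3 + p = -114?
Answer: -1818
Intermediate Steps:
p = -117 (p = -3 - 114 = -117)
p + 63*(-27) = -117 + 63*(-27) = -117 - 1701 = -1818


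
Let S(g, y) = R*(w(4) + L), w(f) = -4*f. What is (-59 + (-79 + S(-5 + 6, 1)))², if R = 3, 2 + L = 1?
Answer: 35721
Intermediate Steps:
L = -1 (L = -2 + 1 = -1)
S(g, y) = -51 (S(g, y) = 3*(-4*4 - 1) = 3*(-16 - 1) = 3*(-17) = -51)
(-59 + (-79 + S(-5 + 6, 1)))² = (-59 + (-79 - 51))² = (-59 - 130)² = (-189)² = 35721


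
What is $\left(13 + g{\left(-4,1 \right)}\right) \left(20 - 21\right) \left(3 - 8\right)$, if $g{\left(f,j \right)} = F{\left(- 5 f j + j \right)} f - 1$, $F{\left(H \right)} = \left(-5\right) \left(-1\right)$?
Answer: $-40$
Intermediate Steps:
$F{\left(H \right)} = 5$
$g{\left(f,j \right)} = -1 + 5 f$ ($g{\left(f,j \right)} = 5 f - 1 = -1 + 5 f$)
$\left(13 + g{\left(-4,1 \right)}\right) \left(20 - 21\right) \left(3 - 8\right) = \left(13 + \left(-1 + 5 \left(-4\right)\right)\right) \left(20 - 21\right) \left(3 - 8\right) = \left(13 - 21\right) \left(\left(-1\right) \left(-5\right)\right) = \left(13 - 21\right) 5 = \left(-8\right) 5 = -40$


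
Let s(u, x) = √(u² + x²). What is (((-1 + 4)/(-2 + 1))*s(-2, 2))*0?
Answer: 0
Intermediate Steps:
(((-1 + 4)/(-2 + 1))*s(-2, 2))*0 = (((-1 + 4)/(-2 + 1))*√((-2)² + 2²))*0 = ((3/(-1))*√(4 + 4))*0 = ((3*(-1))*√8)*0 = -6*√2*0 = 0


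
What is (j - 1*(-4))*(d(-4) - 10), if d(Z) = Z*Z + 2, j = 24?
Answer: 224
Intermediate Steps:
d(Z) = 2 + Z² (d(Z) = Z² + 2 = 2 + Z²)
(j - 1*(-4))*(d(-4) - 10) = (24 - 1*(-4))*((2 + (-4)²) - 10) = (24 + 4)*((2 + 16) - 10) = 28*(18 - 10) = 28*8 = 224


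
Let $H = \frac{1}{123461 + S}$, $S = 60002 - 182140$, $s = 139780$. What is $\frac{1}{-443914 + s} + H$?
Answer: $\frac{100937}{134123094} \approx 0.00075257$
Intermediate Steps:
$S = -122138$
$H = \frac{1}{1323}$ ($H = \frac{1}{123461 - 122138} = \frac{1}{1323} \approx 0.00075586$)
$\frac{1}{-443914 + s} + H = \frac{1}{-443914 + 139780} + \frac{1}{1323} = \frac{1}{-304134} + \frac{1}{1323} = - \frac{1}{304134} + \frac{1}{1323} = \frac{100937}{134123094}$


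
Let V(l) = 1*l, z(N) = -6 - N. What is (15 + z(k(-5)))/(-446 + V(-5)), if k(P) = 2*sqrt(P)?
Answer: -9/451 + 2*I*sqrt(5)/451 ≈ -0.019956 + 0.009916*I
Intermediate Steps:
V(l) = l
(15 + z(k(-5)))/(-446 + V(-5)) = (15 + (-6 - 2*sqrt(-5)))/(-446 - 5) = (15 + (-6 - 2*I*sqrt(5)))/(-451) = (15 + (-6 - 2*I*sqrt(5)))*(-1/451) = (9 - 2*I*sqrt(5))*(-1/451) = -9/451 + 2*I*sqrt(5)/451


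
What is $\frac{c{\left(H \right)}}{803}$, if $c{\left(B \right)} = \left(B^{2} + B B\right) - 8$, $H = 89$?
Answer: $\frac{15834}{803} \approx 19.719$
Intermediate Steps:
$c{\left(B \right)} = -8 + 2 B^{2}$ ($c{\left(B \right)} = \left(B^{2} + B^{2}\right) - 8 = 2 B^{2} - 8 = -8 + 2 B^{2}$)
$\frac{c{\left(H \right)}}{803} = \frac{-8 + 2 \cdot 89^{2}}{803} = \left(-8 + 2 \cdot 7921\right) \frac{1}{803} = \left(-8 + 15842\right) \frac{1}{803} = 15834 \cdot \frac{1}{803} = \frac{15834}{803}$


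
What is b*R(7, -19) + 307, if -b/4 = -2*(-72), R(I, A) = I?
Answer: -3725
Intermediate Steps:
b = -576 (b = -(-8)*(-72) = -4*144 = -576)
b*R(7, -19) + 307 = -576*7 + 307 = -4032 + 307 = -3725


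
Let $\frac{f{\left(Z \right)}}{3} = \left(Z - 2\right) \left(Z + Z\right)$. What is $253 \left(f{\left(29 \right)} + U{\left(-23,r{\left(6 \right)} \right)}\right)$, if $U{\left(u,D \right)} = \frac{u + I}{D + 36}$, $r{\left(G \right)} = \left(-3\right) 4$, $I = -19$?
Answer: $\frac{4752605}{4} \approx 1.1882 \cdot 10^{6}$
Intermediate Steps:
$f{\left(Z \right)} = 6 Z \left(-2 + Z\right)$ ($f{\left(Z \right)} = 3 \left(Z - 2\right) \left(Z + Z\right) = 3 \left(-2 + Z\right) 2 Z = 3 \cdot 2 Z \left(-2 + Z\right) = 6 Z \left(-2 + Z\right)$)
$r{\left(G \right)} = -12$
$U{\left(u,D \right)} = \frac{-19 + u}{36 + D}$ ($U{\left(u,D \right)} = \frac{u - 19}{D + 36} = \frac{-19 + u}{36 + D}$)
$253 \left(f{\left(29 \right)} + U{\left(-23,r{\left(6 \right)} \right)}\right) = 253 \left(6 \cdot 29 \left(-2 + 29\right) + \frac{-19 - 23}{36 - 12}\right) = 253 \left(6 \cdot 29 \cdot 27 + \frac{1}{24} \left(-42\right)\right) = 253 \left(4698 + \frac{1}{24} \left(-42\right)\right) = 253 \left(4698 - \frac{7}{4}\right) = 253 \cdot \frac{18785}{4} = \frac{4752605}{4}$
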